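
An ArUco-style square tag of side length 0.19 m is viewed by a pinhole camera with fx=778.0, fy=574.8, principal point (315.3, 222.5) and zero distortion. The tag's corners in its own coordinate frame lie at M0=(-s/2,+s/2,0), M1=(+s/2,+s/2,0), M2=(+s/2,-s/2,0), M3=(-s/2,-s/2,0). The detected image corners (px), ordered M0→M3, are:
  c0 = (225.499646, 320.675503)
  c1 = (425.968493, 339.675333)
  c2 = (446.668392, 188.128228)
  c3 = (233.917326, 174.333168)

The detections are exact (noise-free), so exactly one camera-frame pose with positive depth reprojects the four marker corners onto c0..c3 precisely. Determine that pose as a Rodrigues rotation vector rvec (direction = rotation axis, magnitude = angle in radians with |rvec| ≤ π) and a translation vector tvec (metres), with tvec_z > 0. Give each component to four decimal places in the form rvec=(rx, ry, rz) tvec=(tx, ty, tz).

rvec=(0.2062, 0.1636, 0.0820) tvec=(0.0140, 0.0432, 0.7066)

Intrinsics K: fx=778.0, fy=574.8, cx=315.3, cy=222.5
Marker side s = 0.19 m; corners in marker frame (Z=0):
  M0 = (-0.0950, +0.0950, 0)
  M1 = (+0.0950, +0.0950, 0)
  M2 = (+0.0950, -0.0950, 0)
  M3 = (-0.0950, -0.0950, 0)
Detected image corners:
  c0 = (225.499646, 320.675503) px
  c1 = (425.968493, 339.675333) px
  c2 = (446.668392, 188.128228) px
  c3 = (233.917326, 174.333168) px
Planar DLT: solve 8×8 A·h = b for H (H[2,2]=1):
  H  [+1014.34923 +23.14738 +330.68115]
  H  [+31.28353 +859.73674 +257.63982]
  H  [-0.21668 +0.29761 +1.00000]
B = K⁻¹H; ‖b₁‖=1.415148, ‖b₂‖=1.415148; λ = 2/(‖b₁‖+‖b₂‖) = 0.706640, sign → tz>0 ⇒ λ=+0.706640
r₁ = λ·B[:,0] = (+0.98336,+0.09773,-0.15312); r₂ = λ·B[:,1] = (-0.06420,+0.97553,+0.21030)
r₃ = r₁×r₂ = (+0.16992,-0.19697,+0.96557); SVD([r₁ r₂ r₃]) → R = UVᵀ:
  R  [+0.98336 -0.06420 +0.16992]
  R  [+0.09773 +0.97553 -0.19697]
  R  [-0.15312 +0.21030 +0.96557]
t = (+0.01397, +0.04320, +0.70664) m
tr R = 2.924462; θ = arccos((tr R − 1)/2) = 0.275714 rad = 15.797°
axis k = ((R−Rᵀ)₃₂, (R−Rᵀ)₁₃, (R−Rᵀ)₂₁) / (2 sinθ) = (+0.748019, +0.593306, +0.297415)
rvec = θ·k = (+0.206240, +0.163583, +0.082002)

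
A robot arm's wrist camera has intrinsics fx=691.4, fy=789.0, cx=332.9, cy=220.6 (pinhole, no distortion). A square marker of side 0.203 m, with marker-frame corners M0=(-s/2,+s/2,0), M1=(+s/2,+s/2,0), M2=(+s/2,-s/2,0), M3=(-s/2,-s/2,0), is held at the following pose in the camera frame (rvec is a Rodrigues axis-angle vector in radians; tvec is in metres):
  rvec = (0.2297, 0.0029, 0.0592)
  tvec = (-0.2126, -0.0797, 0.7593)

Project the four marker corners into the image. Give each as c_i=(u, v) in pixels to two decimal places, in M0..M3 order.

Intrinsics K: fx=691.4, fy=789.0, cx=332.9, cy=220.6
Marker side s = 0.203 m; corners in marker frame (Z=0):
  M0 = (-0.1015, +0.1015, 0)
  M1 = (+0.1015, +0.1015, 0)
  M2 = (+0.1015, -0.1015, 0)
  M3 = (-0.1015, -0.1015, 0)
rvec = (0.2297, 0.0029, 0.0592), |rvec| = θ = 0.23722 rad = 13.592°
Rodrigues: sinθ=0.23501, 1−cosθ=0.02801; R = I + sinθ·[k]× + (1−cosθ)·[k]×²:
    [+0.99825 -0.05831 +0.00964]
    [+0.05898 +0.97200 -0.22747]
    [+0.00389 +0.22764 +0.97374]
t = (-0.2126, -0.0797, 0.7593) m
M0: Pc = R·M0+t = (-0.31984, +0.01297, +0.78201); u = 691.4·(-0.31984)/0.78201 + 332.9 = 50.1179, v = 789.0·(+0.01297)/0.78201 + 220.6 = 233.6875
M1: Pc = R·M1+t = (-0.11720, +0.02494, +0.78280); u = 691.4·(-0.11720)/0.78280 + 332.9 = 229.3875, v = 789.0·(+0.02494)/0.78280 + 220.6 = 245.7416
M2: Pc = R·M2+t = (-0.10536, -0.17237, +0.73659); u = 691.4·(-0.10536)/0.73659 + 332.9 = 234.0053, v = 789.0·(-0.17237)/0.73659 + 220.6 = 35.9638
M3: Pc = R·M3+t = (-0.30800, -0.18434, +0.73580); u = 691.4·(-0.30800)/0.73580 + 332.9 = 43.4819, v = 789.0·(-0.18434)/0.73580 + 220.6 = 22.9273

c0=(50.12, 233.69) c1=(229.39, 245.74) c2=(234.01, 35.96) c3=(43.48, 22.93)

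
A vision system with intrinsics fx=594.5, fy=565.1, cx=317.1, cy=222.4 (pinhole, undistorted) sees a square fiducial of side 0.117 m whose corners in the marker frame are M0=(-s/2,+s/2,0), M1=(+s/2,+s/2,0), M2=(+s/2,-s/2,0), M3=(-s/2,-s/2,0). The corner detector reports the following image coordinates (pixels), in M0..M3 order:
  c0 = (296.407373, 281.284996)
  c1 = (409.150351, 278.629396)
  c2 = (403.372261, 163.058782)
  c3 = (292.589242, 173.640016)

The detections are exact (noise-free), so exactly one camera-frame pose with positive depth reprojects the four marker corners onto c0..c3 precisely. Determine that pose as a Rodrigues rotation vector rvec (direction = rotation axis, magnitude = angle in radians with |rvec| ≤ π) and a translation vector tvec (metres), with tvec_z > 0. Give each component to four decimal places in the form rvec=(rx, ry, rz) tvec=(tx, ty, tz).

Intrinsics K: fx=594.5, fy=565.1, cx=317.1, cy=222.4
Marker side s = 0.117 m; corners in marker frame (Z=0):
  M0 = (-0.0585, +0.0585, 0)
  M1 = (+0.0585, +0.0585, 0)
  M2 = (+0.0585, -0.0585, 0)
  M3 = (-0.0585, -0.0585, 0)
Detected image corners:
  c0 = (296.407373, 281.284996) px
  c1 = (409.150351, 278.629396) px
  c2 = (403.372261, 163.058782) px
  c3 = (292.589242, 173.640016) px
Planar DLT: solve 8×8 A·h = b for H (H[2,2]=1):
  H  [+739.94905 -2.56871 +348.35436]
  H  [-194.50428 +925.00933 +223.86900]
  H  [-0.61428 -0.12352 +1.00000]
B = K⁻¹H; ‖b₁‖=1.691146, ‖b₂‖=1.691146; λ = 2/(‖b₁‖+‖b₂‖) = 0.591315, sign → tz>0 ⇒ λ=+0.591315
r₁ = λ·B[:,0] = (+0.92973,-0.06057,-0.36323); r₂ = λ·B[:,1] = (+0.03640,+0.99666,-0.07304)
r₃ = r₁×r₂ = (+0.36644,+0.05468,+0.92883); SVD([r₁ r₂ r₃]) → R = UVᵀ:
  R  [+0.92973 +0.03640 +0.36644]
  R  [-0.06057 +0.99666 +0.05468]
  R  [-0.36323 -0.07304 +0.92883]
t = (+0.03109, +0.00154, +0.59132) m
tr R = 2.855225; θ = arccos((tr R − 1)/2) = 0.382826 rad = 21.934°
axis k = ((R−Rᵀ)₃₂, (R−Rᵀ)₁₃, (R−Rᵀ)₂₁) / (2 sinθ) = (-0.170955, +0.976691, -0.129806)
rvec = θ·k = (-0.065446, +0.373903, -0.049693)

rvec=(-0.0654, 0.3739, -0.0497) tvec=(0.0311, 0.0015, 0.5913)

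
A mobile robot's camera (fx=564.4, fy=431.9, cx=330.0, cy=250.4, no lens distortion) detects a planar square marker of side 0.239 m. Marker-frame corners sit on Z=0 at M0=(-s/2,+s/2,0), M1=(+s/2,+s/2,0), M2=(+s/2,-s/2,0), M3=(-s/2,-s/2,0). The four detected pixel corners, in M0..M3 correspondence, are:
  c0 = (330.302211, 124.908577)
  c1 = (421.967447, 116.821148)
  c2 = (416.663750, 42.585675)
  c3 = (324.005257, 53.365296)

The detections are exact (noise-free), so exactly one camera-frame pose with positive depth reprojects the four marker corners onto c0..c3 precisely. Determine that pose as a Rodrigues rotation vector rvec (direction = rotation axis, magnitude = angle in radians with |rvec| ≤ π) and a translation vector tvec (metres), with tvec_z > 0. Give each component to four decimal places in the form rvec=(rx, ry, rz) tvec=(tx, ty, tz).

Intrinsics K: fx=564.4, fy=431.9, cx=330.0, cy=250.4
Marker side s = 0.239 m; corners in marker frame (Z=0):
  M0 = (-0.1195, +0.1195, 0)
  M1 = (+0.1195, +0.1195, 0)
  M2 = (+0.1195, -0.1195, 0)
  M3 = (-0.1195, -0.1195, 0)
Detected image corners:
  c0 = (330.302211, 124.908577) px
  c1 = (421.967447, 116.821148) px
  c2 = (416.663750, 42.585675) px
  c3 = (324.005257, 53.365296) px
Planar DLT: solve 8×8 A·h = b for H (H[2,2]=1):
  H  [+330.54757 +44.60103 +372.44126]
  H  [-51.88649 +309.46768 +84.74013]
  H  [-0.14750 +0.05438 +1.00000]
B = K⁻¹H; ‖b₁‖=0.688777, ‖b₂‖=0.688777; λ = 2/(‖b₁‖+‖b₂‖) = 1.451849, sign → tz>0 ⇒ λ=+1.451849
r₁ = λ·B[:,0] = (+0.97551,-0.05026,-0.21415); r₂ = λ·B[:,1] = (+0.06857,+0.99452,+0.07895)
r₃ = r₁×r₂ = (+0.20901,-0.09170,+0.97360); SVD([r₁ r₂ r₃]) → R = UVᵀ:
  R  [+0.97551 +0.06857 +0.20901]
  R  [-0.05026 +0.99452 -0.09170]
  R  [-0.21415 +0.07895 +0.97360]
t = (+0.10917, -0.55687, +1.45185) m
tr R = 2.943629; θ = arccos((tr R − 1)/2) = 0.237988 rad = 13.636°
axis k = ((R−Rᵀ)₃₂, (R−Rᵀ)₁₃, (R−Rᵀ)₂₁) / (2 sinθ) = (+0.361922, +0.897493, -0.252031)
rvec = θ·k = (+0.086133, +0.213592, -0.059980)

rvec=(0.0861, 0.2136, -0.0600) tvec=(0.1092, -0.5569, 1.4518)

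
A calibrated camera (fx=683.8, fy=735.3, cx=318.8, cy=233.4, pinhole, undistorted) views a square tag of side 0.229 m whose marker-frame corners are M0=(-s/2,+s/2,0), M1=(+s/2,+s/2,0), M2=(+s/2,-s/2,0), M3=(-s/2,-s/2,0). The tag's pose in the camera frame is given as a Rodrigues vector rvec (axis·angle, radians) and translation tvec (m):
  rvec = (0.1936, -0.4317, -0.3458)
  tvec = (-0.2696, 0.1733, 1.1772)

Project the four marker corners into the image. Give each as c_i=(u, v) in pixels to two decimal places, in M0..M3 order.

c0=(122.29, 436.31) c1=(242.50, 372.91) c2=(201.19, 249.16) c3=(71.41, 306.30)

Intrinsics K: fx=683.8, fy=735.3, cx=318.8, cy=233.4
Marker side s = 0.229 m; corners in marker frame (Z=0):
  M0 = (-0.1145, +0.1145, 0)
  M1 = (+0.1145, +0.1145, 0)
  M2 = (+0.1145, -0.1145, 0)
  M3 = (-0.1145, -0.1145, 0)
rvec = (0.1936, -0.4317, -0.3458), |rvec| = θ = 0.58602 rad = 33.577°
Rodrigues: sinθ=0.55305, 1−cosθ=0.16685; R = I + sinθ·[k]× + (1−cosθ)·[k]×²:
    [+0.85136 +0.28574 -0.43994]
    [-0.36695 +0.92369 -0.11018]
    [+0.37489 +0.25524 +0.89124]
t = (-0.2696, 0.1733, 1.1772) m
M0: Pc = R·M0+t = (-0.33436, +0.32108, +1.16350); u = 683.8·(-0.33436)/1.16350 + 318.8 = 122.2915, v = 735.3·(+0.32108)/1.16350 + 233.4 = 436.3128
M1: Pc = R·M1+t = (-0.13940, +0.23705, +1.24935); u = 683.8·(-0.13940)/1.24935 + 318.8 = 242.5014, v = 735.3·(+0.23705)/1.24935 + 233.4 = 372.9132
M2: Pc = R·M2+t = (-0.20484, +0.02552, +1.19090); u = 683.8·(-0.20484)/1.19090 + 318.8 = 201.1853, v = 735.3·(+0.02552)/1.19090 + 233.4 = 249.1577
M3: Pc = R·M3+t = (-0.39980, +0.10955, +1.10505); u = 683.8·(-0.39980)/1.10505 + 318.8 = 71.4074, v = 735.3·(+0.10955)/1.10505 + 233.4 = 306.2965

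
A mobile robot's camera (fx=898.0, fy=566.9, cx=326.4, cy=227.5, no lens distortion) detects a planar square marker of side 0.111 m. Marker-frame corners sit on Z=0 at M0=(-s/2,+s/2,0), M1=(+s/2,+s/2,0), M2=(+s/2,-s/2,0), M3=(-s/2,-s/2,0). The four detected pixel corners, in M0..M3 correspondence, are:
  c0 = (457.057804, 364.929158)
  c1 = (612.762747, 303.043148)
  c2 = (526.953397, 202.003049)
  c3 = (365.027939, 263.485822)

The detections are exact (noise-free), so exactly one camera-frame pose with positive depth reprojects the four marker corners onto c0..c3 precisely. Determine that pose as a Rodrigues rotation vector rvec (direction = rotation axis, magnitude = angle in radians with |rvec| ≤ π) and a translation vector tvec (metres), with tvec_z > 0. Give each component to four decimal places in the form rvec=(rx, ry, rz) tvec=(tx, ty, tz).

Intrinsics K: fx=898.0, fy=566.9, cx=326.4, cy=227.5
Marker side s = 0.111 m; corners in marker frame (Z=0):
  M0 = (-0.0555, +0.0555, 0)
  M1 = (+0.0555, +0.0555, 0)
  M2 = (+0.0555, -0.0555, 0)
  M3 = (-0.0555, -0.0555, 0)
Detected image corners:
  c0 = (457.057804, 364.929158) px
  c1 = (612.762747, 303.043148) px
  c2 = (526.953397, 202.003049) px
  c3 = (365.027939, 263.485822) px
Planar DLT: solve 8×8 A·h = b for H (H[2,2]=1):
  H  [+1522.12700 +922.48292 +491.88715]
  H  [-502.73299 +982.38058 +283.74221]
  H  [+0.18706 +0.24813 +1.00000]
B = K⁻¹H; ‖b₁‖=1.899321, ‖b₂‖=1.899321; λ = 2/(‖b₁‖+‖b₂‖) = 0.526504, sign → tz>0 ⇒ λ=+0.526504
r₁ = λ·B[:,0] = (+0.85664,-0.50643,+0.09849); r₂ = λ·B[:,1] = (+0.49337,+0.85995,+0.13064)
r₃ = r₁×r₂ = (-0.15086,-0.06332,+0.98653); SVD([r₁ r₂ r₃]) → R = UVᵀ:
  R  [+0.85664 +0.49337 -0.15086]
  R  [-0.50643 +0.85995 -0.06332]
  R  [+0.09849 +0.13064 +0.98653]
t = (+0.09703, +0.05223, +0.52650) m
tr R = 2.703112; θ = arccos((tr R − 1)/2) = 0.551850 rad = 31.619°
axis k = ((R−Rᵀ)₃₂, (R−Rᵀ)₁₃, (R−Rᵀ)₂₁) / (2 sinθ) = (+0.184986, -0.237807, -0.953534)
rvec = θ·k = (+0.102085, -0.131234, -0.526208)

rvec=(0.1021, -0.1312, -0.5262) tvec=(0.0970, 0.0522, 0.5265)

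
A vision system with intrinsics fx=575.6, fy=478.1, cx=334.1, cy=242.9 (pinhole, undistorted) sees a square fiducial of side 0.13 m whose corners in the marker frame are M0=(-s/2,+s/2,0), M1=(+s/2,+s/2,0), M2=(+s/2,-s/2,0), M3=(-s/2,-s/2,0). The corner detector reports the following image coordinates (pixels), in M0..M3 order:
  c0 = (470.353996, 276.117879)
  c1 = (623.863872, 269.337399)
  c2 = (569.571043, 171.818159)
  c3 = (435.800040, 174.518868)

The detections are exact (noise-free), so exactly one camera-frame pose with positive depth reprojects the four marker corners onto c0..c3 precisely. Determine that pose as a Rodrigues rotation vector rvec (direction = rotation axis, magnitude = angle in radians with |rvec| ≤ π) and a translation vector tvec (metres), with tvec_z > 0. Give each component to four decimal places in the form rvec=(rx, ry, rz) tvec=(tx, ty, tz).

Intrinsics K: fx=575.6, fy=478.1, cx=334.1, cy=242.9
Marker side s = 0.13 m; corners in marker frame (Z=0):
  M0 = (-0.0650, +0.0650, 0)
  M1 = (+0.0650, +0.0650, 0)
  M2 = (+0.0650, -0.0650, 0)
  M3 = (-0.0650, -0.0650, 0)
Detected image corners:
  c0 = (470.353996, 276.117879) px
  c1 = (623.863872, 269.337399) px
  c2 = (569.571043, 171.818159) px
  c3 = (435.800040, 174.518868) px
Planar DLT: solve 8×8 A·h = b for H (H[2,2]=1):
  H  [+1236.33145 -254.22049 +524.47315]
  H  [+22.89297 +511.90329 +219.22632]
  H  [+0.26104 -1.13780 +1.00000]
B = K⁻¹H; ‖b₁‖=2.015159, ‖b₂‖=2.015159; λ = 2/(‖b₁‖+‖b₂‖) = 0.496239, sign → tz>0 ⇒ λ=+0.496239
r₁ = λ·B[:,0] = (+0.99068,-0.04205,+0.12954); r₂ = λ·B[:,1] = (+0.10856,+0.81818,-0.56462)
r₃ = r₁×r₂ = (-0.08224,+0.57342,+0.81512); SVD([r₁ r₂ r₃]) → R = UVᵀ:
  R  [+0.99068 +0.10856 -0.08224]
  R  [-0.04205 +0.81818 +0.57342]
  R  [+0.12954 -0.56462 +0.81512]
t = (+0.16413, -0.02457, +0.49624) m
tr R = 2.623986; θ = arccos((tr R − 1)/2) = 0.623238 rad = 35.709°
axis k = ((R−Rᵀ)₃₂, (R−Rᵀ)₁₃, (R−Rᵀ)₂₁) / (2 sinθ) = (-0.974905, -0.181424, -0.129019)
rvec = θ·k = (-0.607598, -0.113070, -0.080409)

rvec=(-0.6076, -0.1131, -0.0804) tvec=(0.1641, -0.0246, 0.4962)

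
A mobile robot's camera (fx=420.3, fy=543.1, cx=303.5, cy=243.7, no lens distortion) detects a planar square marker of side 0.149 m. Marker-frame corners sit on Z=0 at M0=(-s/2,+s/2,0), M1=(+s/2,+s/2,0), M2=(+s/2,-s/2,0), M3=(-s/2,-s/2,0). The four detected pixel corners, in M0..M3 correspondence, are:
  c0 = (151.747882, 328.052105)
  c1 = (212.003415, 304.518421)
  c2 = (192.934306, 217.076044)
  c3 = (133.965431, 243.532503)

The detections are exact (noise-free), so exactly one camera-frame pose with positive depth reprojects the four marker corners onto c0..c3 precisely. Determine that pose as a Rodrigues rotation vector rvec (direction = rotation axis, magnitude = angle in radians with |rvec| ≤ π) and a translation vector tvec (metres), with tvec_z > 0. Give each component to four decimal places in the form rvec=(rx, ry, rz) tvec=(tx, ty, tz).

rvec=(-0.0282, 0.2337, -0.2951) tvec=(-0.2826, 0.0493, 0.9037)

Intrinsics K: fx=420.3, fy=543.1, cx=303.5, cy=243.7
Marker side s = 0.149 m; corners in marker frame (Z=0):
  M0 = (-0.0745, +0.0745, 0)
  M1 = (+0.0745, +0.0745, 0)
  M2 = (+0.0745, -0.0745, 0)
  M3 = (-0.0745, -0.0745, 0)
Detected image corners:
  c0 = (151.747882, 328.052105) px
  c1 = (212.003415, 304.518421) px
  c2 = (192.934306, 217.076044) px
  c3 = (133.965431, 243.532503) px
Planar DLT: solve 8×8 A·h = b for H (H[2,2]=1):
  H  [+357.24443 +111.80568 +172.06531]
  H  [-235.57145 +558.23071 +273.30718]
  H  [-0.24797 -0.06821 +1.00000]
B = K⁻¹H; ‖b₁‖=1.106527, ‖b₂‖=1.106527; λ = 2/(‖b₁‖+‖b₂‖) = 0.903729, sign → tz>0 ⇒ λ=+0.903729
r₁ = λ·B[:,0] = (+0.92997,-0.29144,-0.22410); r₂ = λ·B[:,1] = (+0.28492,+0.95657,-0.06164)
r₃ = r₁×r₂ = (+0.23233,-0.00652,+0.97261); SVD([r₁ r₂ r₃]) → R = UVᵀ:
  R  [+0.92997 +0.28492 +0.23233]
  R  [-0.29144 +0.95657 -0.00652]
  R  [-0.22410 -0.06164 +0.97261]
t = (-0.28261, +0.04927, +0.90373) m
tr R = 2.859152; θ = arccos((tr R − 1)/2) = 0.377535 rad = 21.631°
axis k = ((R−Rᵀ)₃₂, (R−Rᵀ)₁₃, (R−Rᵀ)₂₁) / (2 sinθ) = (-0.074765, +0.619091, -0.781753)
rvec = θ·k = (-0.028227, +0.233728, -0.295139)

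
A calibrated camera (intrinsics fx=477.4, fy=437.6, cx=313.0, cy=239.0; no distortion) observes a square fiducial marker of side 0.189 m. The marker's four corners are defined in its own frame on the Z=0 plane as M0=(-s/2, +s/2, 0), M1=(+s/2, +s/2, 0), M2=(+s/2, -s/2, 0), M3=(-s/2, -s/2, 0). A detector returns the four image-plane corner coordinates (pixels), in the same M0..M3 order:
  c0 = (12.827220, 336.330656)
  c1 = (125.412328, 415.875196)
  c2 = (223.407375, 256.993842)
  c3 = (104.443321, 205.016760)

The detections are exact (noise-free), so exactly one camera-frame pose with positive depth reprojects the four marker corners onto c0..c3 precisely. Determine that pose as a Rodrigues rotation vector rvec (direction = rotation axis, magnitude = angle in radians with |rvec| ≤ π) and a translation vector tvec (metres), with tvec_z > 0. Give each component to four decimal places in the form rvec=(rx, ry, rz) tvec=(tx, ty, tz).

Intrinsics K: fx=477.4, fy=437.6, cx=313.0, cy=239.0
Marker side s = 0.189 m; corners in marker frame (Z=0):
  M0 = (-0.0945, +0.0945, 0)
  M1 = (+0.0945, +0.0945, 0)
  M2 = (+0.0945, -0.0945, 0)
  M3 = (-0.0945, -0.0945, 0)
Detected image corners:
  c0 = (12.827220, 336.330656) px
  c1 = (125.412328, 415.875196) px
  c2 = (223.407375, 256.993842) px
  c3 = (104.443321, 205.016760) px
Planar DLT: solve 8×8 A·h = b for H (H[2,2]=1):
  H  [+516.52498 -545.47564 +113.72177]
  H  [+93.46556 +644.29206 +298.31828]
  H  [-0.82952 -0.38775 +1.00000]
B = K⁻¹H; ‖b₁‖=1.943134, ‖b₂‖=1.943134; λ = 2/(‖b₁‖+‖b₂‖) = 0.514633, sign → tz>0 ⇒ λ=+0.514633
r₁ = λ·B[:,0] = (+0.83670,+0.34307,-0.42690); r₂ = λ·B[:,1] = (-0.45719,+0.86670,-0.19955)
r₃ = r₁×r₂ = (+0.30153,+0.36213,+0.88201); SVD([r₁ r₂ r₃]) → R = UVᵀ:
  R  [+0.83670 -0.45719 +0.30153]
  R  [+0.34307 +0.86670 +0.36213]
  R  [-0.42690 -0.19955 +0.88201]
t = (-0.21482, +0.06976, +0.51463) m
tr R = 2.585401; θ = arccos((tr R − 1)/2) = 0.655570 rad = 37.561°
axis k = ((R−Rᵀ)₃₂, (R−Rᵀ)₁₃, (R−Rᵀ)₂₁) / (2 sinθ) = (-0.460689, +0.597450, +0.656368)
rvec = θ·k = (-0.302014, +0.391670, +0.430295)

rvec=(-0.3020, 0.3917, 0.4303) tvec=(-0.2148, 0.0698, 0.5146)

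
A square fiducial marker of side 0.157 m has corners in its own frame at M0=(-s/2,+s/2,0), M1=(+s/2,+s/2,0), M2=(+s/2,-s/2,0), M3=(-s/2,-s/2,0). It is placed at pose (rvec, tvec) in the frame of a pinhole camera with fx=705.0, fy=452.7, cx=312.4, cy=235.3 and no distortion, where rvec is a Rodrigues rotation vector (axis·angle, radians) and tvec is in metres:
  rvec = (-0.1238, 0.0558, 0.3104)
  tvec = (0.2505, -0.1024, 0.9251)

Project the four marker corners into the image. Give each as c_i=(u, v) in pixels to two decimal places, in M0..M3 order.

c0=(428.39, 209.83) c1=(545.45, 233.01) c2=(577.72, 160.71) c3=(462.47, 138.86)

Intrinsics K: fx=705.0, fy=452.7, cx=312.4, cy=235.3
Marker side s = 0.157 m; corners in marker frame (Z=0):
  M0 = (-0.0785, +0.0785, 0)
  M1 = (+0.0785, +0.0785, 0)
  M2 = (+0.0785, -0.0785, 0)
  M3 = (-0.0785, -0.0785, 0)
rvec = (-0.1238, 0.0558, 0.3104), |rvec| = θ = 0.33880 rad = 19.412°
Rodrigues: sinθ=0.33236, 1−cosθ=0.05685; R = I + sinθ·[k]× + (1−cosθ)·[k]×²:
    [+0.95074 -0.30792 +0.03571]
    [+0.30107 +0.94469 +0.13002]
    [-0.07377 -0.11287 +0.99087]
t = (0.2505, -0.1024, 0.9251) m
M0: Pc = R·M0+t = (+0.15170, -0.05188, +0.92203); u = 705.0·(+0.15170)/0.92203 + 312.4 = 428.3887, v = 452.7·(-0.05188)/0.92203 + 235.3 = 209.8299
M1: Pc = R·M1+t = (+0.30096, -0.00461, +0.91045); u = 705.0·(+0.30096)/0.91045 + 312.4 = 545.4478, v = 452.7·(-0.00461)/0.91045 + 235.3 = 233.0092
M2: Pc = R·M2+t = (+0.34930, -0.15292, +0.92817); u = 705.0·(+0.34930)/0.92817 + 312.4 = 577.7179, v = 452.7·(-0.15292)/0.92817 + 235.3 = 160.7136
M3: Pc = R·M3+t = (+0.20004, -0.20019, +0.93975); u = 705.0·(+0.20004)/0.93975 + 312.4 = 462.4684, v = 452.7·(-0.20019)/0.93975 + 235.3 = 138.8624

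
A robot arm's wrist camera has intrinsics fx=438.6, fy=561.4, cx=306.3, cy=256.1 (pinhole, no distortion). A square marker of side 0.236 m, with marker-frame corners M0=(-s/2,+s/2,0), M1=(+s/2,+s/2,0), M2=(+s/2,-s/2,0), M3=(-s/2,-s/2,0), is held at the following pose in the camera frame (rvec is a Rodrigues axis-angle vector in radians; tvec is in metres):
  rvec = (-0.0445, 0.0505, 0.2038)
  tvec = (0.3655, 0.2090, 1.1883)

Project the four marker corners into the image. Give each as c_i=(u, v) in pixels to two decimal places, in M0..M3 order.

c0=(389.62, 397.95) c1=(476.53, 422.14) c2=(492.95, 311.60) c3=(406.53, 288.78)

Intrinsics K: fx=438.6, fy=561.4, cx=306.3, cy=256.1
Marker side s = 0.236 m; corners in marker frame (Z=0):
  M0 = (-0.1180, +0.1180, 0)
  M1 = (+0.1180, +0.1180, 0)
  M2 = (+0.1180, -0.1180, 0)
  M3 = (-0.1180, -0.1180, 0)
rvec = (-0.0445, 0.0505, 0.2038), |rvec| = θ = 0.21463 rad = 12.297°
Rodrigues: sinθ=0.21298, 1−cosθ=0.02294; R = I + sinθ·[k]× + (1−cosθ)·[k]×²:
    [+0.97804 -0.20336 +0.04560]
    [+0.20112 +0.97833 +0.04929]
    [-0.05463 -0.03903 +0.99774]
t = (0.3655, 0.2090, 1.1883) m
M0: Pc = R·M0+t = (+0.22609, +0.30071, +1.19014); u = 438.6·(+0.22609)/1.19014 + 306.3 = 389.6222, v = 561.4·(+0.30071)/1.19014 + 256.1 = 397.9478
M1: Pc = R·M1+t = (+0.45691, +0.34817, +1.17725); u = 438.6·(+0.45691)/1.17725 + 306.3 = 476.5292, v = 561.4·(+0.34817)/1.17725 + 256.1 = 422.1358
M2: Pc = R·M2+t = (+0.50491, +0.11729, +1.18646); u = 438.6·(+0.50491)/1.18646 + 306.3 = 492.9490, v = 561.4·(+0.11729)/1.18646 + 256.1 = 311.5982
M3: Pc = R·M3+t = (+0.27409, +0.06983, +1.19935); u = 438.6·(+0.27409)/1.19935 + 306.3 = 406.5330, v = 561.4·(+0.06983)/1.19935 + 256.1 = 288.7843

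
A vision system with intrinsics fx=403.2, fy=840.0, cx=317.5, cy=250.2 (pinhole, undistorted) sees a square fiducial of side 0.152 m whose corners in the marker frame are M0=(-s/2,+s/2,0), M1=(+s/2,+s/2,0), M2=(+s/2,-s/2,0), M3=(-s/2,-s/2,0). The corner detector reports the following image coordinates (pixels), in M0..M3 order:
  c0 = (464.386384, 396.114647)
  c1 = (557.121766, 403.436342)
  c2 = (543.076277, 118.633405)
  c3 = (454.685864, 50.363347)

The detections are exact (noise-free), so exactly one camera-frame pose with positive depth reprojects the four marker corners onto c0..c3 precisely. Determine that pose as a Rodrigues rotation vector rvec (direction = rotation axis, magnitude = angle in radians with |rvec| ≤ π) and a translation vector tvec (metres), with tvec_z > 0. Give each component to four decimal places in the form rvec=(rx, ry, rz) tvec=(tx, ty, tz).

Intrinsics K: fx=403.2, fy=840.0, cx=317.5, cy=250.2
Marker side s = 0.152 m; corners in marker frame (Z=0):
  M0 = (-0.0760, +0.0760, 0)
  M1 = (+0.0760, +0.0760, 0)
  M2 = (+0.0760, -0.0760, 0)
  M3 = (-0.0760, -0.0760, 0)
Detected image corners:
  c0 = (464.386384, 396.114647) px
  c1 = (557.121766, 403.436342) px
  c2 = (543.076277, 118.633405) px
  c3 = (454.685864, 50.363347) px
Planar DLT: solve 8×8 A·h = b for H (H[2,2]=1):
  H  [+1266.97269 -167.84466 +509.17548]
  H  [+578.30531 +1935.25063 +238.17652]
  H  [+1.33057 -0.49008 +1.00000]
B = K⁻¹H; ‖b₁‖=2.498567, ‖b₂‖=2.498567; λ = 2/(‖b₁‖+‖b₂‖) = 0.400229, sign → tz>0 ⇒ λ=+0.400229
r₁ = λ·B[:,0] = (+0.83829,+0.11692,+0.53253); r₂ = λ·B[:,1] = (-0.01215,+0.98050,-0.19615)
r₃ = r₁×r₂ = (-0.54508,+0.15796,+0.82337); SVD([r₁ r₂ r₃]) → R = UVᵀ:
  R  [+0.83829 -0.01215 -0.54508]
  R  [+0.11692 +0.98050 +0.15796]
  R  [+0.53253 -0.19615 +0.82337]
t = (+0.19026, -0.00573, +0.40023) m
tr R = 2.642161; θ = arccos((tr R − 1)/2) = 0.607495 rad = 34.807°
axis k = ((R−Rᵀ)₃₂, (R−Rᵀ)₁₃, (R−Rᵀ)₂₁) / (2 sinθ) = (-0.310172, -0.943933, +0.113063)
rvec = θ·k = (-0.188428, -0.573435, +0.068685)

rvec=(-0.1884, -0.5734, 0.0687) tvec=(0.1903, -0.0057, 0.4002)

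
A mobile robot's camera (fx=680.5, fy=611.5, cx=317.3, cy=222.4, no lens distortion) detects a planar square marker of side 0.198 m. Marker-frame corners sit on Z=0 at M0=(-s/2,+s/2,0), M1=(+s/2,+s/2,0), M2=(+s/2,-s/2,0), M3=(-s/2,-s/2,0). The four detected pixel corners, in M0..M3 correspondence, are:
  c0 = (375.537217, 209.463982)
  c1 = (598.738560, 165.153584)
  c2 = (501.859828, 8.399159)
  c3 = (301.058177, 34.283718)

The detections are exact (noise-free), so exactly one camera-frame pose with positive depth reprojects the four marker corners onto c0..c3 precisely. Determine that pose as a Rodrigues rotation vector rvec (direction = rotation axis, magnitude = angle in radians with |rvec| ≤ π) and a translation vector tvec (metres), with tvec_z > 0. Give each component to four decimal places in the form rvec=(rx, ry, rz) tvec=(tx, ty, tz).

rvec=(-0.4512, -0.1892, -0.2651) tvec=(0.1088, -0.1174, 0.5766)

Intrinsics K: fx=680.5, fy=611.5, cx=317.3, cy=222.4
Marker side s = 0.198 m; corners in marker frame (Z=0):
  M0 = (-0.0990, +0.0990, 0)
  M1 = (+0.0990, +0.0990, 0)
  M2 = (+0.0990, -0.0990, 0)
  M3 = (-0.0990, -0.0990, 0)
Detected image corners:
  c0 = (375.537217, 209.463982) px
  c1 = (598.738560, 165.153584) px
  c2 = (501.859828, 8.399159) px
  c3 = (301.058177, 34.283718) px
Planar DLT: solve 8×8 A·h = b for H (H[2,2]=1):
  H  [+1250.11065 +123.85578 +445.65794]
  H  [-130.98907 +763.25137 +97.85442]
  H  [+0.41260 -0.70038 +1.00000]
B = K⁻¹H; ‖b₁‖=1.734314, ‖b₂‖=1.734314; λ = 2/(‖b₁‖+‖b₂‖) = 0.576597, sign → tz>0 ⇒ λ=+0.576597
r₁ = λ·B[:,0] = (+0.94831,-0.21004,+0.23790); r₂ = λ·B[:,1] = (+0.29324,+0.86656,-0.40384)
r₃ = r₁×r₂ = (-0.12134,+0.45272,+0.88336); SVD([r₁ r₂ r₃]) → R = UVᵀ:
  R  [+0.94831 +0.29324 -0.12134]
  R  [-0.21004 +0.86656 +0.45272]
  R  [+0.23790 -0.40384 +0.88336]
t = (+0.10876, -0.11744, +0.57660) m
tr R = 2.698223; θ = arccos((tr R − 1)/2) = 0.556495 rad = 31.885°
axis k = ((R−Rᵀ)₃₂, (R−Rᵀ)₁₃, (R−Rᵀ)₂₁) / (2 sinθ) = (-0.810807, -0.340054, -0.476398)
rvec = θ·k = (-0.451210, -0.189239, -0.265113)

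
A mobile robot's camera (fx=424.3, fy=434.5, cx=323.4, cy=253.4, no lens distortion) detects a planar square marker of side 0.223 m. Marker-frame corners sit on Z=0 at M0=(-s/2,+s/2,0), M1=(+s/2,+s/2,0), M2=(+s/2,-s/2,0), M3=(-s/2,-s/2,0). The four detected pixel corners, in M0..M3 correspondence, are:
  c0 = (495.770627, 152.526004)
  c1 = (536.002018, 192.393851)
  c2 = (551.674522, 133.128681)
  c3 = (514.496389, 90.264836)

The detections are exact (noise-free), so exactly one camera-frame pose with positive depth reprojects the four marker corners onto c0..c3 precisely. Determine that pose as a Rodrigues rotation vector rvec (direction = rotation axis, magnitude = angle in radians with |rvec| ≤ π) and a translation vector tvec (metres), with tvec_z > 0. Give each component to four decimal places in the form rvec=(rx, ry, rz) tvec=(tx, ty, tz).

Intrinsics K: fx=424.3, fy=434.5, cx=323.4, cy=253.4
Marker side s = 0.223 m; corners in marker frame (Z=0):
  M0 = (-0.1115, +0.1115, 0)
  M1 = (+0.1115, +0.1115, 0)
  M2 = (+0.1115, -0.1115, 0)
  M3 = (-0.1115, -0.1115, 0)
Detected image corners:
  c0 = (495.770627, 152.526004) px
  c1 = (536.002018, 192.393851) px
  c2 = (551.674522, 133.128681) px
  c3 = (514.496389, 90.264836) px
Planar DLT: solve 8×8 A·h = b for H (H[2,2]=1):
  H  [+359.41890 -179.73699 +525.43922]
  H  [+236.03092 +244.34530 +142.23171]
  H  [+0.35464 -0.19616 +1.00000]
B = K⁻¹H; ‖b₁‖=0.756048, ‖b₂‖=0.756048; λ = 2/(‖b₁‖+‖b₂‖) = 1.322667, sign → tz>0 ⇒ λ=+1.322667
r₁ = λ·B[:,0] = (+0.76289,+0.44494,+0.46907); r₂ = λ·B[:,1] = (-0.36254,+0.89513,-0.25945)
r₃ = r₁×r₂ = (-0.53532,+0.02787,+0.84419); SVD([r₁ r₂ r₃]) → R = UVᵀ:
  R  [+0.76289 -0.36254 -0.53532]
  R  [+0.44494 +0.89513 +0.02787]
  R  [+0.46907 -0.25945 +0.84419]
t = (+0.62982, -0.33841, +1.32267) m
tr R = 2.502203; θ = arccos((tr R − 1)/2) = 0.721067 rad = 41.314°
axis k = ((R−Rᵀ)₃₂, (R−Rᵀ)₁₃, (R−Rᵀ)₂₁) / (2 sinθ) = (-0.217608, -0.760688, +0.611556)
rvec = θ·k = (-0.156910, -0.548507, +0.440973)

rvec=(-0.1569, -0.5485, 0.4410) tvec=(0.6298, -0.3384, 1.3227)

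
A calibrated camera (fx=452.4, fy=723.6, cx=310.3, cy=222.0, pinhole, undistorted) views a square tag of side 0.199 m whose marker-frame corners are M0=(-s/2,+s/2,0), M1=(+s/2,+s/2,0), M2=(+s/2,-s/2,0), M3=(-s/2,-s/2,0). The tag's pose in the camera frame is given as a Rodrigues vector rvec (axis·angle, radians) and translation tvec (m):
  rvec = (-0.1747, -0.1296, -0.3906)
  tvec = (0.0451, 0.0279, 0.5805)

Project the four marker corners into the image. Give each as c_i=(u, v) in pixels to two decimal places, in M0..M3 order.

Intrinsics K: fx=452.4, fy=723.6, cx=310.3, cy=222.0
Marker side s = 0.199 m; corners in marker frame (Z=0):
  M0 = (-0.0995, +0.0995, 0)
  M1 = (+0.0995, +0.0995, 0)
  M2 = (+0.0995, -0.0995, 0)
  M3 = (-0.0995, -0.0995, 0)
rvec = (-0.1747, -0.1296, -0.3906), |rvec| = θ = 0.44708 rad = 25.616°
Rodrigues: sinθ=0.43234, 1−cosθ=0.09829; R = I + sinθ·[k]× + (1−cosθ)·[k]×²:
    [+0.91672 +0.38885 -0.09177]
    [-0.36658 +0.90997 +0.19383]
    [+0.15888 -0.14405 +0.97673]
t = (0.0451, 0.0279, 0.5805) m
M0: Pc = R·M0+t = (-0.00742, +0.15492, +0.55036); u = 452.4·(-0.00742)/0.55036 + 310.3 = 304.1983, v = 723.6·(+0.15492)/0.55036 + 222.0 = 425.6817
M1: Pc = R·M1+t = (+0.17500, +0.08197, +0.58198); u = 452.4·(+0.17500)/0.58198 + 310.3 = 446.3398, v = 723.6·(+0.08197)/0.58198 + 222.0 = 323.9137
M2: Pc = R·M2+t = (+0.09762, -0.09912, +0.61064); u = 452.4·(+0.09762)/0.61064 + 310.3 = 382.6250, v = 723.6·(-0.09912)/0.61064 + 222.0 = 104.5478
M3: Pc = R·M3+t = (-0.08480, -0.02617, +0.57902); u = 452.4·(-0.08480)/0.57902 + 310.3 = 244.0413, v = 723.6·(-0.02617)/0.57902 + 222.0 = 189.2994

c0=(304.20, 425.68) c1=(446.34, 323.91) c2=(382.63, 104.55) c3=(244.04, 189.30)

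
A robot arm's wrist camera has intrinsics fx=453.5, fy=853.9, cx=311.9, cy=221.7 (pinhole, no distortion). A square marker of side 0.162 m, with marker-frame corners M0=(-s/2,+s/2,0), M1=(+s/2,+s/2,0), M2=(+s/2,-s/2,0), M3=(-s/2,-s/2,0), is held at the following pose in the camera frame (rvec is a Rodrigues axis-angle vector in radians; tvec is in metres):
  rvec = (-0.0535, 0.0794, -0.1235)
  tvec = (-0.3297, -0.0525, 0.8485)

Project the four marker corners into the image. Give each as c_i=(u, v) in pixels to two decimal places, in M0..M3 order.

c0=(98.45, 259.78) c1=(182.08, 239.68) c2=(173.04, 77.65) c3=(90.46, 99.84)

Intrinsics K: fx=453.5, fy=853.9, cx=311.9, cy=221.7
Marker side s = 0.162 m; corners in marker frame (Z=0):
  M0 = (-0.0810, +0.0810, 0)
  M1 = (+0.0810, +0.0810, 0)
  M2 = (+0.0810, -0.0810, 0)
  M3 = (-0.0810, -0.0810, 0)
rvec = (-0.0535, 0.0794, -0.1235), |rvec| = θ = 0.15627 rad = 8.953°
Rodrigues: sinθ=0.15563, 1−cosθ=0.01218; R = I + sinθ·[k]× + (1−cosθ)·[k]×²:
    [+0.98924 +0.12088 +0.08237]
    [-0.12512 +0.99096 +0.04839]
    [-0.07578 -0.05818 +0.99543]
t = (-0.3297, -0.0525, 0.8485) m
M0: Pc = R·M0+t = (-0.40004, +0.03790, +0.84993); u = 453.5·(-0.40004)/0.84993 + 311.9 = 98.4496, v = 853.9·(+0.03790)/0.84993 + 221.7 = 259.7796
M1: Pc = R·M1+t = (-0.23978, +0.01763, +0.83765); u = 453.5·(-0.23978)/0.83765 + 311.9 = 182.0840, v = 853.9·(+0.01763)/0.83765 + 221.7 = 239.6754
M2: Pc = R·M2+t = (-0.25936, -0.14290, +0.84707); u = 453.5·(-0.25936)/0.84707 + 311.9 = 173.0445, v = 853.9·(-0.14290)/0.84707 + 221.7 = 77.6461
M3: Pc = R·M3+t = (-0.41962, -0.12263, +0.85935); u = 453.5·(-0.41962)/0.85935 + 311.9 = 90.4564, v = 853.9·(-0.12263)/0.85935 + 221.7 = 99.8445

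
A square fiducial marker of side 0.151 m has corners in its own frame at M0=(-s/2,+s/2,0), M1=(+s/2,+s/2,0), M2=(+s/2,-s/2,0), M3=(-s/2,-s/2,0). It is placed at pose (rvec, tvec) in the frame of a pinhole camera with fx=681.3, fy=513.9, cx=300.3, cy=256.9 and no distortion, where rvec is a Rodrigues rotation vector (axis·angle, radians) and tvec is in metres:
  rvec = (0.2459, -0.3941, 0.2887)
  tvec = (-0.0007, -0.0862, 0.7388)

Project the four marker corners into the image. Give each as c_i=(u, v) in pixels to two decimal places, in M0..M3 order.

c0=(213.69, 233.28) c1=(336.59, 257.66) c2=(381.66, 162.28) c3=(258.00, 128.46)

Intrinsics K: fx=681.3, fy=513.9, cx=300.3, cy=256.9
Marker side s = 0.151 m; corners in marker frame (Z=0):
  M0 = (-0.0755, +0.0755, 0)
  M1 = (+0.0755, +0.0755, 0)
  M2 = (+0.0755, -0.0755, 0)
  M3 = (-0.0755, -0.0755, 0)
rvec = (0.2459, -0.3941, 0.2887), |rvec| = θ = 0.54693 rad = 31.337°
Rodrigues: sinθ=0.52007, 1−cosθ=0.14587; R = I + sinθ·[k]× + (1−cosθ)·[k]×²:
    [+0.88361 -0.32178 -0.34012]
    [+0.22726 +0.92987 -0.28931]
    [+0.40936 +0.17834 +0.89477]
t = (-0.0007, -0.0862, 0.7388) m
M0: Pc = R·M0+t = (-0.09171, -0.03315, +0.72136); u = 681.3·(-0.09171)/0.72136 + 300.3 = 213.6854, v = 513.9·(-0.03315)/0.72136 + 256.9 = 233.2814
M1: Pc = R·M1+t = (+0.04172, +0.00116, +0.78317); u = 681.3·(+0.04172)/0.78317 + 300.3 = 336.5919, v = 513.9·(+0.00116)/0.78317 + 256.9 = 257.6633
M2: Pc = R·M2+t = (+0.09031, -0.13925, +0.75624); u = 681.3·(+0.09031)/0.75624 + 300.3 = 381.6579, v = 513.9·(-0.13925)/0.75624 + 256.9 = 162.2757
M3: Pc = R·M3+t = (-0.04312, -0.17356, +0.69443); u = 681.3·(-0.04312)/0.69443 + 300.3 = 257.9967, v = 513.9·(-0.17356)/0.69443 + 256.9 = 128.4575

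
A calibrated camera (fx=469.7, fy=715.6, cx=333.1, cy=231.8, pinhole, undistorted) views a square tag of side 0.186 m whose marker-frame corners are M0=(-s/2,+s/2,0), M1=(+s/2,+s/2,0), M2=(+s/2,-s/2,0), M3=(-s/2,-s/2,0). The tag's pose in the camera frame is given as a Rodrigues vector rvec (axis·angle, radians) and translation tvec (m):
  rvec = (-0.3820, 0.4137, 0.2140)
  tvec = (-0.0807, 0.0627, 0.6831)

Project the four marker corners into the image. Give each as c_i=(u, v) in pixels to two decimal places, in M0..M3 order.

Intrinsics K: fx=469.7, fy=715.6, cx=333.1, cy=231.8
Marker side s = 0.186 m; corners in marker frame (Z=0):
  M0 = (-0.0930, +0.0930, 0)
  M1 = (+0.0930, +0.0930, 0)
  M2 = (+0.0930, -0.0930, 0)
  M3 = (-0.0930, -0.0930, 0)
rvec = (-0.3820, 0.4137, 0.2140), |rvec| = θ = 0.60239 rad = 34.514°
Rodrigues: sinθ=0.56661, 1−cosθ=0.17601; R = I + sinθ·[k]× + (1−cosθ)·[k]×²:
    [+0.89477 -0.27795 +0.34948]
    [+0.12463 +0.90700 +0.40226]
    [-0.42878 -0.31637 +0.84620]
t = (-0.0807, 0.0627, 0.6831) m
M0: Pc = R·M0+t = (-0.18976, +0.13546, +0.69355); u = 469.7·(-0.18976)/0.69355 + 333.1 = 204.5860, v = 715.6·(+0.13546)/0.69355 + 231.8 = 371.5661
M1: Pc = R·M1+t = (-0.02334, +0.15864, +0.61380); u = 469.7·(-0.02334)/0.61380 + 333.1 = 315.2429, v = 715.6·(+0.15864)/0.61380 + 231.8 = 416.7533
M2: Pc = R·M2+t = (+0.02836, -0.01006, +0.67265); u = 469.7·(+0.02836)/0.67265 + 333.1 = 352.9052, v = 715.6·(-0.01006)/0.67265 + 231.8 = 221.0972
M3: Pc = R·M3+t = (-0.13806, -0.03324, +0.75240); u = 469.7·(-0.13806)/0.75240 + 333.1 = 246.9105, v = 715.6·(-0.03324)/0.75240 + 231.8 = 200.1835

c0=(204.59, 371.57) c1=(315.24, 416.75) c2=(352.91, 221.10) c3=(246.91, 200.18)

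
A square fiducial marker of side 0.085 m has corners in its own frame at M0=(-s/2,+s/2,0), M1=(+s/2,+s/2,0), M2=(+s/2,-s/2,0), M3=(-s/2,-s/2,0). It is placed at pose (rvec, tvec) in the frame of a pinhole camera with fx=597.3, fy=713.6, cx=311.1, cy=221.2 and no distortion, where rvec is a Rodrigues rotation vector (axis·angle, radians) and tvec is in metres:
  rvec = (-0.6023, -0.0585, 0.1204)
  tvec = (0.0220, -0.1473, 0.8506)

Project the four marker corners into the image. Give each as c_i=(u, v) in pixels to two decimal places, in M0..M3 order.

Intrinsics K: fx=597.3, fy=713.6, cx=311.1, cy=221.2
Marker side s = 0.085 m; corners in marker frame (Z=0):
  M0 = (-0.0425, +0.0425, 0)
  M1 = (+0.0425, +0.0425, 0)
  M2 = (+0.0425, -0.0425, 0)
  M3 = (-0.0425, -0.0425, 0)
rvec = (-0.6023, -0.0585, 0.1204), |rvec| = θ = 0.61700 rad = 35.351°
Rodrigues: sinθ=0.57859, 1−cosθ=0.18438; R = I + sinθ·[k]× + (1−cosθ)·[k]×²:
    [+0.99132 -0.09584 -0.08998]
    [+0.12997 +0.81728 +0.56140]
    [+0.01974 -0.56822 +0.82264]
t = (0.0220, -0.1473, 0.8506) m
M0: Pc = R·M0+t = (-0.02420, -0.11809, +0.82561); u = 597.3·(-0.02420)/0.82561 + 311.1 = 293.5890, v = 713.6·(-0.11809)/0.82561 + 221.2 = 119.1319
M1: Pc = R·M1+t = (+0.06006, -0.10704, +0.82729); u = 597.3·(+0.06006)/0.82729 + 311.1 = 354.4616, v = 713.6·(-0.10704)/0.82729 + 221.2 = 128.8682
M2: Pc = R·M2+t = (+0.06820, -0.17651, +0.87559); u = 597.3·(+0.06820)/0.87559 + 311.1 = 357.6270, v = 713.6·(-0.17651)/0.87559 + 221.2 = 77.3447
M3: Pc = R·M3+t = (-0.01606, -0.18756, +0.87391); u = 597.3·(-0.01606)/0.87391 + 311.1 = 300.1247, v = 713.6·(-0.18756)/0.87391 + 221.2 = 68.0477

c0=(293.59, 119.13) c1=(354.46, 128.87) c2=(357.63, 77.34) c3=(300.12, 68.05)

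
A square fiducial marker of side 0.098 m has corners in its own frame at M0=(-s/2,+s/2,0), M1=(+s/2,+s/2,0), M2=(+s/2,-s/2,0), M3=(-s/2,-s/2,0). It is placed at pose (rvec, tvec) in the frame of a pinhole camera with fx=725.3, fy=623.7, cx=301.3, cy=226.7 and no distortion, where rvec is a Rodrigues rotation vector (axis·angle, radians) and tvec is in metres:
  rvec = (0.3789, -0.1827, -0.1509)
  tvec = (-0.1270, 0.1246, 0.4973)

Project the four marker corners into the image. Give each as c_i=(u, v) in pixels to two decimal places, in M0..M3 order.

c0=(60.08, 445.47) c1=(198.89, 418.36) c2=(174.68, 317.55) c3=(24.15, 343.69)

Intrinsics K: fx=725.3, fy=623.7, cx=301.3, cy=226.7
Marker side s = 0.098 m; corners in marker frame (Z=0):
  M0 = (-0.0490, +0.0490, 0)
  M1 = (+0.0490, +0.0490, 0)
  M2 = (+0.0490, -0.0490, 0)
  M3 = (-0.0490, -0.0490, 0)
rvec = (0.3789, -0.1827, -0.1509), |rvec| = θ = 0.44690 rad = 25.605°
Rodrigues: sinθ=0.43217, 1−cosθ=0.09821; R = I + sinθ·[k]× + (1−cosθ)·[k]×²:
    [+0.97239 +0.11189 -0.20479]
    [-0.17997 +0.91821 -0.35286]
    [+0.14856 +0.37997 +0.91299]
t = (-0.1270, 0.1246, 0.4973) m
M0: Pc = R·M0+t = (-0.16916, +0.17841, +0.50864); u = 725.3·(-0.16916)/0.50864 + 301.3 = 60.0776, v = 623.7·(+0.17841)/0.50864 + 226.7 = 445.4694
M1: Pc = R·M1+t = (-0.07387, +0.16077, +0.52320); u = 725.3·(-0.07387)/0.52320 + 301.3 = 198.8947, v = 623.7·(+0.16077)/0.52320 + 226.7 = 418.3570
M2: Pc = R·M2+t = (-0.08484, +0.07079, +0.48596); u = 725.3·(-0.08484)/0.48596 + 301.3 = 174.6826, v = 623.7·(+0.07079)/0.48596 + 226.7 = 317.5537
M3: Pc = R·M3+t = (-0.18013, +0.08843, +0.47140); u = 725.3·(-0.18013)/0.47140 + 301.3 = 24.1523, v = 623.7·(+0.08843)/0.47140 + 226.7 = 343.6946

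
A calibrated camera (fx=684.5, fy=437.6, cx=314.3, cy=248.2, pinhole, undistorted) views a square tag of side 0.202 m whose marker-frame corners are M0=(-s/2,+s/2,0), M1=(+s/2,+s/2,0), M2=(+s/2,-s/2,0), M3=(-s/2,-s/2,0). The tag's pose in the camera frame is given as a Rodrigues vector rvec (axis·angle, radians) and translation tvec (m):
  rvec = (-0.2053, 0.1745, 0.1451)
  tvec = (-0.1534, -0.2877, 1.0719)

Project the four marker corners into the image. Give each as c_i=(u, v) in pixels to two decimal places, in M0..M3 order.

Intrinsics K: fx=684.5, fy=437.6, cx=314.3, cy=248.2
Marker side s = 0.202 m; corners in marker frame (Z=0):
  M0 = (-0.1010, +0.1010, 0)
  M1 = (+0.1010, +0.1010, 0)
  M2 = (+0.1010, -0.1010, 0)
  M3 = (-0.1010, -0.1010, 0)
rvec = (-0.2053, 0.1745, 0.1451), |rvec| = θ = 0.30603 rad = 17.534°
Rodrigues: sinθ=0.30127, 1−cosθ=0.04646; R = I + sinθ·[k]× + (1−cosθ)·[k]×²:
    [+0.97445 -0.16062 +0.15701]
    [+0.12507 +0.96864 +0.21467]
    [-0.18657 -0.18955 +0.96398]
t = (-0.1534, -0.2877, 1.0719) m
M0: Pc = R·M0+t = (-0.26804, -0.20250, +1.07160); u = 684.5·(-0.26804)/1.07160 + 314.3 = 143.0843, v = 437.6·(-0.20250)/1.07160 + 248.2 = 165.5071
M1: Pc = R·M1+t = (-0.07120, -0.17723, +1.03391); u = 684.5·(-0.07120)/1.03391 + 314.3 = 267.1600, v = 437.6·(-0.17723)/1.03391 + 248.2 = 173.1861
M2: Pc = R·M2+t = (-0.03876, -0.37290, +1.07220); u = 684.5·(-0.03876)/1.07220 + 314.3 = 289.5565, v = 437.6·(-0.37290)/1.07220 + 248.2 = 96.0071
M3: Pc = R·M3+t = (-0.23560, -0.39817, +1.10989); u = 684.5·(-0.23560)/1.10989 + 314.3 = 169.0006, v = 437.6·(-0.39817)/1.10989 + 248.2 = 91.2137

c0=(143.08, 165.51) c1=(267.16, 173.19) c2=(289.56, 96.01) c3=(169.00, 91.21)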